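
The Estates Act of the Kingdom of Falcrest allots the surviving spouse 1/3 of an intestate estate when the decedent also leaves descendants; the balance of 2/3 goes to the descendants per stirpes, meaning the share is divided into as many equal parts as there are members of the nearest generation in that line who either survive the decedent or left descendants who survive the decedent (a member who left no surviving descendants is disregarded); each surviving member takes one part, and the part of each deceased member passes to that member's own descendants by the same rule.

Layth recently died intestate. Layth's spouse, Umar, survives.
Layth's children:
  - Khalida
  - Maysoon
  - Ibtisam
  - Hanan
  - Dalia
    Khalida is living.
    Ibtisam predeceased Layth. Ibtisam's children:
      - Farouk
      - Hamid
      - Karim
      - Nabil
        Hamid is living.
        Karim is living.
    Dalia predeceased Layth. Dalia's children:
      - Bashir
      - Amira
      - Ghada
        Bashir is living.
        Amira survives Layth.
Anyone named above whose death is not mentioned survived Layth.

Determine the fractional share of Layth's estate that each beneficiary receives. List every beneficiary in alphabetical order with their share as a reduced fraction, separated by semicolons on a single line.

Umar, as surviving spouse, takes 1/3.
The remaining 2/3 passes to Layth's descendants per stirpes.
The 2/3 is divided into 5 equal shares of 2/15 among Khalida, Maysoon, Ibtisam, Hanan, Dalia.
Khalida is living and takes 2/15.
Maysoon is living and takes 2/15.
Ibtisam predeceased; the 2/15 allotted to Ibtisam's branch passes to Ibtisam's issue by representation.
The 2/15 is divided into 4 equal shares of 1/30 among Farouk, Hamid, Karim, Nabil.
Farouk is living and takes 1/30.
Hamid is living and takes 1/30.
Karim is living and takes 1/30.
Nabil is living and takes 1/30.
Hanan is living and takes 2/15.
Dalia predeceased; the 2/15 allotted to Dalia's branch passes to Dalia's issue by representation.
The 2/15 is divided into 3 equal shares of 2/45 among Bashir, Amira, Ghada.
Bashir is living and takes 2/45.
Amira is living and takes 2/45.
Ghada is living and takes 2/45.

Amira 2/45; Bashir 2/45; Farouk 1/30; Ghada 2/45; Hamid 1/30; Hanan 2/15; Karim 1/30; Khalida 2/15; Maysoon 2/15; Nabil 1/30; Umar 1/3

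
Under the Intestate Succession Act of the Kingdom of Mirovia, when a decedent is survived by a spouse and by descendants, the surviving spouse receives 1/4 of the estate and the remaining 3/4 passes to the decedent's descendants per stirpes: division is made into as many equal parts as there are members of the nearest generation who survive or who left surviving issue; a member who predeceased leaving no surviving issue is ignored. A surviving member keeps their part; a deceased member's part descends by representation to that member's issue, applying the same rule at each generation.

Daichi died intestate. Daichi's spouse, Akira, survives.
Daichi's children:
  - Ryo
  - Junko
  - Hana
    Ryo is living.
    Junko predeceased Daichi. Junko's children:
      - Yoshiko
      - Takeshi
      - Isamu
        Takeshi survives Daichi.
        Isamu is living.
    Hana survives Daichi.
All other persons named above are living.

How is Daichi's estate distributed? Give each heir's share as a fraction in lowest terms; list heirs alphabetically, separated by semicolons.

Akira, as surviving spouse, takes 1/4.
The remaining 3/4 passes to Daichi's descendants per stirpes.
The 3/4 is divided into 3 equal shares of 1/4 among Ryo, Junko, Hana.
Ryo is living and takes 1/4.
Junko predeceased; the 1/4 allotted to Junko's branch passes to Junko's issue by representation.
The 1/4 is divided into 3 equal shares of 1/12 among Yoshiko, Takeshi, Isamu.
Yoshiko is living and takes 1/12.
Takeshi is living and takes 1/12.
Isamu is living and takes 1/12.
Hana is living and takes 1/4.

Akira 1/4; Hana 1/4; Isamu 1/12; Ryo 1/4; Takeshi 1/12; Yoshiko 1/12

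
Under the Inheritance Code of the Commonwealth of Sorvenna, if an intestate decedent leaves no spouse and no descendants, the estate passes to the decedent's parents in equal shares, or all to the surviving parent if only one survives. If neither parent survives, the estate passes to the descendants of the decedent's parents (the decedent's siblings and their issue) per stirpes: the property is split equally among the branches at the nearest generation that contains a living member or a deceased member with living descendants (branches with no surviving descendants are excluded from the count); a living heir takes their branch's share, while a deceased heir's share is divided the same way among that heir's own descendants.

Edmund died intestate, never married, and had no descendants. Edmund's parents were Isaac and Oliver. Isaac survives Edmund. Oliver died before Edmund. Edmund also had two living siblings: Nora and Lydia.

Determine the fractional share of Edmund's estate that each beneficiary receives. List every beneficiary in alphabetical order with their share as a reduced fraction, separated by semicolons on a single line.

Isaac 1

Only one parent, Isaac, survives, so Isaac takes the entire estate. The siblings take nothing because a surviving parent has priority.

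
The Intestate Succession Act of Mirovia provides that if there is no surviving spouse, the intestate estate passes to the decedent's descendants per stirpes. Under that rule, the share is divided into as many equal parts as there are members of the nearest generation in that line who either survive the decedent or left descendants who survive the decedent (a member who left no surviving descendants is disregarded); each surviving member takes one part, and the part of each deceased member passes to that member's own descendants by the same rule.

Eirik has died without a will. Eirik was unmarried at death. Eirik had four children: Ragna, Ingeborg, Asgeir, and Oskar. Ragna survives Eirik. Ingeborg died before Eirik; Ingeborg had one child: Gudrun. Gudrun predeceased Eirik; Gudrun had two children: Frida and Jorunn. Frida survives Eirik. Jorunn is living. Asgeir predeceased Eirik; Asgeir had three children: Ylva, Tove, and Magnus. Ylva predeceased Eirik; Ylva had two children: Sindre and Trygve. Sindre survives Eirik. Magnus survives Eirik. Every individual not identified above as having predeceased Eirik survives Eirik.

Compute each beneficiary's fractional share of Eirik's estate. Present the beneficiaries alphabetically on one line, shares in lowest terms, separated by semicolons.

Frida 1/8; Jorunn 1/8; Magnus 1/12; Oskar 1/4; Ragna 1/4; Sindre 1/24; Tove 1/12; Trygve 1/24

There is no surviving spouse, so the entire estate passes to Eirik's descendants per stirpes.
The estate is divided into 4 equal shares of 1/4 among Ragna, Ingeborg, Asgeir, Oskar.
Ragna is living and takes 1/4.
Ingeborg predeceased; the 1/4 allotted to Ingeborg's branch passes to Ingeborg's issue by representation.
Gudrun's line is the sole branch at this level, so the full 1/4 passes to Gudrun's issue by representation.
The 1/4 is divided into 2 equal shares of 1/8 among Frida, Jorunn.
Frida is living and takes 1/8.
Jorunn is living and takes 1/8.
Asgeir predeceased; the 1/4 allotted to Asgeir's branch passes to Asgeir's issue by representation.
The 1/4 is divided into 3 equal shares of 1/12 among Ylva, Tove, Magnus.
Ylva predeceased; the 1/12 allotted to Ylva's branch passes to Ylva's issue by representation.
The 1/12 is divided into 2 equal shares of 1/24 among Sindre, Trygve.
Sindre is living and takes 1/24.
Trygve is living and takes 1/24.
Tove is living and takes 1/12.
Magnus is living and takes 1/12.
Oskar is living and takes 1/4.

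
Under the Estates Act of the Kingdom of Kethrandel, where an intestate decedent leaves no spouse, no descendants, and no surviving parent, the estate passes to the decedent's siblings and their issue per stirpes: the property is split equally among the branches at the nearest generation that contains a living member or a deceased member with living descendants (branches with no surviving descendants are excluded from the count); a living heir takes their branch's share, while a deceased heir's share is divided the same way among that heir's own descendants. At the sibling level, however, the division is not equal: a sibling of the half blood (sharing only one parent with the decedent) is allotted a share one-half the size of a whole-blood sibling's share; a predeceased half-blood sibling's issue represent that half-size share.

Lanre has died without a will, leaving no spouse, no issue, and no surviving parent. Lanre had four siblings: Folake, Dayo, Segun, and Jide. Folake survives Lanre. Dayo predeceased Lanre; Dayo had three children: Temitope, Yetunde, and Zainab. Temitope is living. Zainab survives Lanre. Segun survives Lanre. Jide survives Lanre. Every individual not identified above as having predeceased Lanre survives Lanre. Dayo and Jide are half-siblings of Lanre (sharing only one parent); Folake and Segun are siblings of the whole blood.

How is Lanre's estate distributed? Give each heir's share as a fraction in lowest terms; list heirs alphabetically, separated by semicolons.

Folake 1/3; Jide 1/6; Segun 1/3; Temitope 1/18; Yetunde 1/18; Zainab 1/18

No spouse, descendants, or parent survives, so the estate passes to Lanre's siblings per stirpes.
Half-blood siblings count for one-half the weight of whole-blood siblings at the initial division.
Dividing 1 in proportion to weights (total weight 3): Folake (weight 1) → 1/3; Dayo (weight 1/2) → 1/6; Segun (weight 1) → 1/3; Jide (weight 1/2) → 1/6.
Folake is living and takes 1/3.
Dayo predeceased; the 1/6 allotted to Dayo's branch passes to Dayo's issue by representation.
The 1/6 is divided into 3 equal shares of 1/18 among Temitope, Yetunde, Zainab.
Temitope is living and takes 1/18.
Yetunde is living and takes 1/18.
Zainab is living and takes 1/18.
Segun is living and takes 1/3.
Jide is living and takes 1/6.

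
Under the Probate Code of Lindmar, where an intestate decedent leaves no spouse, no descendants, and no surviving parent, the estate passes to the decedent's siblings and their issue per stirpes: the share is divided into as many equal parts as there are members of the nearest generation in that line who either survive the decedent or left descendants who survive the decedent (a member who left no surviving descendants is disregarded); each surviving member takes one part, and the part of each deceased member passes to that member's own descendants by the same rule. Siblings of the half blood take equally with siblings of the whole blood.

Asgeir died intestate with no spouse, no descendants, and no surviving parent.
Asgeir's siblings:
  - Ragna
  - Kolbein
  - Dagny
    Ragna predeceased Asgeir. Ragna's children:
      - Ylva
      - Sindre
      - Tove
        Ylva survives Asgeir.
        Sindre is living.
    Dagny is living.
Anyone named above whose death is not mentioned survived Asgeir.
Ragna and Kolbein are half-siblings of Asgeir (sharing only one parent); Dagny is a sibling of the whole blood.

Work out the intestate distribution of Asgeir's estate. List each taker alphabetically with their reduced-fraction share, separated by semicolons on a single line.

No spouse, descendants, or parent survives, so the estate passes to Asgeir's siblings per stirpes.
Half-blood and whole-blood siblings take equally under the stated rule.
The estate is divided into 3 equal shares of 1/3 among Ragna, Kolbein, Dagny.
Ragna predeceased; the 1/3 allotted to Ragna's branch passes to Ragna's issue by representation.
The 1/3 is divided into 3 equal shares of 1/9 among Ylva, Sindre, Tove.
Ylva is living and takes 1/9.
Sindre is living and takes 1/9.
Tove is living and takes 1/9.
Kolbein is living and takes 1/3.
Dagny is living and takes 1/3.

Dagny 1/3; Kolbein 1/3; Sindre 1/9; Tove 1/9; Ylva 1/9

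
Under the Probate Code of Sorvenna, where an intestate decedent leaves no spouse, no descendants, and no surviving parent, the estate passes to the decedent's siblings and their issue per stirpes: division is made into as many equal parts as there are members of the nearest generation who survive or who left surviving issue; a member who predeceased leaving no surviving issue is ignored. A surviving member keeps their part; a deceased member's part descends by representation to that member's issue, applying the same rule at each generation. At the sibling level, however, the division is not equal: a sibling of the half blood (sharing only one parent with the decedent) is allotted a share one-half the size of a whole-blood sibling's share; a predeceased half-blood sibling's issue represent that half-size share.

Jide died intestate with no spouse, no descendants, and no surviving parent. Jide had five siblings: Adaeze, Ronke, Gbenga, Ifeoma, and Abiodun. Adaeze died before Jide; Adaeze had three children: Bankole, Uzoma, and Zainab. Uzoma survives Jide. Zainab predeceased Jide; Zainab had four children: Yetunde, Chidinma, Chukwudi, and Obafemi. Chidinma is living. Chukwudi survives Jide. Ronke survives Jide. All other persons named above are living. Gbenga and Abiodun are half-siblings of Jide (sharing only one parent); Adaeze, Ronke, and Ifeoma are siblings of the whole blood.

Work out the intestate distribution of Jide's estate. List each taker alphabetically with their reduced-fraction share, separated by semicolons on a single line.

No spouse, descendants, or parent survives, so the estate passes to Jide's siblings per stirpes.
Half-blood siblings count for one-half the weight of whole-blood siblings at the initial division.
Dividing 1 in proportion to weights (total weight 4): Adaeze (weight 1) → 1/4; Ronke (weight 1) → 1/4; Gbenga (weight 1/2) → 1/8; Ifeoma (weight 1) → 1/4; Abiodun (weight 1/2) → 1/8.
Adaeze predeceased; the 1/4 allotted to Adaeze's branch passes to Adaeze's issue by representation.
The 1/4 is divided into 3 equal shares of 1/12 among Bankole, Uzoma, Zainab.
Bankole is living and takes 1/12.
Uzoma is living and takes 1/12.
Zainab predeceased; the 1/12 allotted to Zainab's branch passes to Zainab's issue by representation.
The 1/12 is divided into 4 equal shares of 1/48 among Yetunde, Chidinma, Chukwudi, Obafemi.
Yetunde is living and takes 1/48.
Chidinma is living and takes 1/48.
Chukwudi is living and takes 1/48.
Obafemi is living and takes 1/48.
Ronke is living and takes 1/4.
Gbenga is living and takes 1/8.
Ifeoma is living and takes 1/4.
Abiodun is living and takes 1/8.

Abiodun 1/8; Bankole 1/12; Chidinma 1/48; Chukwudi 1/48; Gbenga 1/8; Ifeoma 1/4; Obafemi 1/48; Ronke 1/4; Uzoma 1/12; Yetunde 1/48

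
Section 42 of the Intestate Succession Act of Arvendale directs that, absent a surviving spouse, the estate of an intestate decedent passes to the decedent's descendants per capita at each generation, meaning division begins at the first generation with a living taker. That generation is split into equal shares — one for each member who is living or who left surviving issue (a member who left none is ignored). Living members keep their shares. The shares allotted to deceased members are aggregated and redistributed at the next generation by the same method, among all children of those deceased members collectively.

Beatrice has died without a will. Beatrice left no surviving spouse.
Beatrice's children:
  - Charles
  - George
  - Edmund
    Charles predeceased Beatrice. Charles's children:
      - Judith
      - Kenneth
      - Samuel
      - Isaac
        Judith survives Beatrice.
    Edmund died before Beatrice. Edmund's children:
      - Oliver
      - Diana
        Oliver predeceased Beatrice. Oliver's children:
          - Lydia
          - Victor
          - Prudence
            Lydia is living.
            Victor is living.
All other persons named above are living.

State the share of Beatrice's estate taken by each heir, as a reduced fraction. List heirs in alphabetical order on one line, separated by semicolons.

There is no surviving spouse, so the entire estate passes to Beatrice's descendants per capita at each generation.
At generation 1 (Charles, George, Edmund) there are 3 shares of (1)/3 = 1/3 each.
Living: George — each takes 1/3.
Deceased: Charles and Edmund. Their combined 2/3 is pooled and carried to generation 2.
At generation 2 (Judith, Kenneth, Samuel, Isaac, Oliver, Diana) there are 6 shares of (2/3)/6 = 1/9 each.
Living: Judith, Kenneth, Samuel, Isaac, and Diana — each takes 1/9.
Deceased: Oliver. That 1/9 share is carried to generation 3.
At generation 3 (Lydia, Victor, Prudence) there are 3 shares of (1/9)/3 = 1/27 each.
Living: Lydia, Victor, and Prudence — each takes 1/27.

Diana 1/9; George 1/3; Isaac 1/9; Judith 1/9; Kenneth 1/9; Lydia 1/27; Prudence 1/27; Samuel 1/9; Victor 1/27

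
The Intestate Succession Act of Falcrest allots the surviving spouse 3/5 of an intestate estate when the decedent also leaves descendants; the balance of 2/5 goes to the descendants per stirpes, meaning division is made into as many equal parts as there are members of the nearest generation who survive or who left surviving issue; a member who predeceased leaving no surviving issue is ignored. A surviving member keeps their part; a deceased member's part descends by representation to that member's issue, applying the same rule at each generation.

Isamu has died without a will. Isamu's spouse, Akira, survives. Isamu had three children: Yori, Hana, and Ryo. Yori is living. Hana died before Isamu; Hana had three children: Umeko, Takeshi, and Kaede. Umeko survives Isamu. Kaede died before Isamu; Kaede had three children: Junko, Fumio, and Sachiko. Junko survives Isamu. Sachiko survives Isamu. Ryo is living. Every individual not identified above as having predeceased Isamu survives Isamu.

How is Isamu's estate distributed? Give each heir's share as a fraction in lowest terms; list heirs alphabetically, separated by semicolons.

Akira 3/5; Fumio 2/135; Junko 2/135; Ryo 2/15; Sachiko 2/135; Takeshi 2/45; Umeko 2/45; Yori 2/15

Akira, as surviving spouse, takes 3/5.
The remaining 2/5 passes to Isamu's descendants per stirpes.
The 2/5 is divided into 3 equal shares of 2/15 among Yori, Hana, Ryo.
Yori is living and takes 2/15.
Hana predeceased; the 2/15 allotted to Hana's branch passes to Hana's issue by representation.
The 2/15 is divided into 3 equal shares of 2/45 among Umeko, Takeshi, Kaede.
Umeko is living and takes 2/45.
Takeshi is living and takes 2/45.
Kaede predeceased; the 2/45 allotted to Kaede's branch passes to Kaede's issue by representation.
The 2/45 is divided into 3 equal shares of 2/135 among Junko, Fumio, Sachiko.
Junko is living and takes 2/135.
Fumio is living and takes 2/135.
Sachiko is living and takes 2/135.
Ryo is living and takes 2/15.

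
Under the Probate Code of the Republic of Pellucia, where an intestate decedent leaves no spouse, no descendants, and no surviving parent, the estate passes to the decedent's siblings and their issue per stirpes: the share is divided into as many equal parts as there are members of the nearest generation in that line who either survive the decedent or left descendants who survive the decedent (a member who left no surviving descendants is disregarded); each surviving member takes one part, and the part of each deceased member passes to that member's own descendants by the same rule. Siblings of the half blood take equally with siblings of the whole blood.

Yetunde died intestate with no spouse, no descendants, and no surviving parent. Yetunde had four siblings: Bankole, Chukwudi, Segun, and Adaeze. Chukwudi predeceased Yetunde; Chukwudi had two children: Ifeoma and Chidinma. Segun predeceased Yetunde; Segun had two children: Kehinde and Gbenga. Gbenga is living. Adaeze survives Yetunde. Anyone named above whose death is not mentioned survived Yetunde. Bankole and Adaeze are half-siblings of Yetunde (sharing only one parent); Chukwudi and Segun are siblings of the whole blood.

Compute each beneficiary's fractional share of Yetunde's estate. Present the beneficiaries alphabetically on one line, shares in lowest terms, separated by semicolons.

No spouse, descendants, or parent survives, so the estate passes to Yetunde's siblings per stirpes.
Half-blood and whole-blood siblings take equally under the stated rule.
The estate is divided into 4 equal shares of 1/4 among Bankole, Chukwudi, Segun, Adaeze.
Bankole is living and takes 1/4.
Chukwudi predeceased; the 1/4 allotted to Chukwudi's branch passes to Chukwudi's issue by representation.
The 1/4 is divided into 2 equal shares of 1/8 among Ifeoma, Chidinma.
Ifeoma is living and takes 1/8.
Chidinma is living and takes 1/8.
Segun predeceased; the 1/4 allotted to Segun's branch passes to Segun's issue by representation.
The 1/4 is divided into 2 equal shares of 1/8 among Kehinde, Gbenga.
Kehinde is living and takes 1/8.
Gbenga is living and takes 1/8.
Adaeze is living and takes 1/4.

Adaeze 1/4; Bankole 1/4; Chidinma 1/8; Gbenga 1/8; Ifeoma 1/8; Kehinde 1/8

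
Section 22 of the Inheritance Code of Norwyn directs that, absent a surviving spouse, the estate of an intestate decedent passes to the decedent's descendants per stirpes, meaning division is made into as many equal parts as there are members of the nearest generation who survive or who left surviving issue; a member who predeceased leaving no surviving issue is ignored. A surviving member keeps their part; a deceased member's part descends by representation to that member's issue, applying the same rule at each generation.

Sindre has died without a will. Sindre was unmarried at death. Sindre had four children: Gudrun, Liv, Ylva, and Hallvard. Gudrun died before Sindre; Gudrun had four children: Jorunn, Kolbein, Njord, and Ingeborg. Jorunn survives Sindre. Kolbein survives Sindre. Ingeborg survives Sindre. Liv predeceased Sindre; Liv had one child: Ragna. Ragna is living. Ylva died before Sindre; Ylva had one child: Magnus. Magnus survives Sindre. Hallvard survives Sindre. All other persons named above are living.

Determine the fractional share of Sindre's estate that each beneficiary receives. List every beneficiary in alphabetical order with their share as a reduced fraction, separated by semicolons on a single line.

There is no surviving spouse, so the entire estate passes to Sindre's descendants per stirpes.
The estate is divided into 4 equal shares of 1/4 among Gudrun, Liv, Ylva, Hallvard.
Gudrun predeceased; the 1/4 allotted to Gudrun's branch passes to Gudrun's issue by representation.
The 1/4 is divided into 4 equal shares of 1/16 among Jorunn, Kolbein, Njord, Ingeborg.
Jorunn is living and takes 1/16.
Kolbein is living and takes 1/16.
Njord is living and takes 1/16.
Ingeborg is living and takes 1/16.
Liv predeceased; the 1/4 allotted to Liv's branch passes to Liv's issue by representation.
Ragna is the sole taker at this level and receives the full 1/4.
Ylva predeceased; the 1/4 allotted to Ylva's branch passes to Ylva's issue by representation.
Magnus is the sole taker at this level and receives the full 1/4.
Hallvard is living and takes 1/4.

Hallvard 1/4; Ingeborg 1/16; Jorunn 1/16; Kolbein 1/16; Magnus 1/4; Njord 1/16; Ragna 1/4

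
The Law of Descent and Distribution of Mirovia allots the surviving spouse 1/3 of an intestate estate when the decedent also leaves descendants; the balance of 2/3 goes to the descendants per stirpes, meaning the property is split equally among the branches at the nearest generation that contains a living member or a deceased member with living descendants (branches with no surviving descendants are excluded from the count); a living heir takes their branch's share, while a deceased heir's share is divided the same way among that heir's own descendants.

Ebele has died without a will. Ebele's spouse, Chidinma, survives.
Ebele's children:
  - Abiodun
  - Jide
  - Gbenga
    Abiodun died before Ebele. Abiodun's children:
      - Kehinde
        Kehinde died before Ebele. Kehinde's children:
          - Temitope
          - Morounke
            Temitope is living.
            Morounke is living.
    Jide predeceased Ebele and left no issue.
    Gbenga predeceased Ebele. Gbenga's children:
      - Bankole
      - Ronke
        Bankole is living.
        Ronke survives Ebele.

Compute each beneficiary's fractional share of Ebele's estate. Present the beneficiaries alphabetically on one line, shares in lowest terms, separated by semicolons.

Bankole 1/6; Chidinma 1/3; Morounke 1/6; Ronke 1/6; Temitope 1/6

Chidinma, as surviving spouse, takes 1/3.
The remaining 2/3 passes to Ebele's descendants per stirpes.
Jide left no surviving issue, so that branch lapses and is disregarded.
The 2/3 is divided into 2 equal shares of 1/3 among Abiodun, Gbenga.
Abiodun predeceased; the 1/3 allotted to Abiodun's branch passes to Abiodun's issue by representation.
Kehinde's line is the sole branch at this level, so the full 1/3 passes to Kehinde's issue by representation.
The 1/3 is divided into 2 equal shares of 1/6 among Temitope, Morounke.
Temitope is living and takes 1/6.
Morounke is living and takes 1/6.
Gbenga predeceased; the 1/3 allotted to Gbenga's branch passes to Gbenga's issue by representation.
The 1/3 is divided into 2 equal shares of 1/6 among Bankole, Ronke.
Bankole is living and takes 1/6.
Ronke is living and takes 1/6.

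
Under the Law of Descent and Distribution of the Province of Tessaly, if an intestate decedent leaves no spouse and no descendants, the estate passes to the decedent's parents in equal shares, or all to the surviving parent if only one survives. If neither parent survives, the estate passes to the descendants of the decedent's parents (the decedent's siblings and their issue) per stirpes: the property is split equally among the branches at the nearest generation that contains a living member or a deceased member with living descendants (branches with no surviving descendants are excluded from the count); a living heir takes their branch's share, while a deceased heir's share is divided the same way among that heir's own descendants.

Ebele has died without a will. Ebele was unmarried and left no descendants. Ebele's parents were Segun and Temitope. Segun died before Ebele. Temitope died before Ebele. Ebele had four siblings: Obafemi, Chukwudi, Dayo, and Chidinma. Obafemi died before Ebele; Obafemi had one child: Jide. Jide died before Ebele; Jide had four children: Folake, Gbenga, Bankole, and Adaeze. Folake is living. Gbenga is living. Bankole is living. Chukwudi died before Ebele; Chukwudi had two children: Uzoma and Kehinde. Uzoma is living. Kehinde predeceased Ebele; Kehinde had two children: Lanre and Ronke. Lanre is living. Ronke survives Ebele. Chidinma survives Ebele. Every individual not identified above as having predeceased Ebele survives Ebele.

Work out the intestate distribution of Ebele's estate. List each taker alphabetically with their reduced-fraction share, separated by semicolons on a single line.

Adaeze 1/16; Bankole 1/16; Chidinma 1/4; Dayo 1/4; Folake 1/16; Gbenga 1/16; Lanre 1/16; Ronke 1/16; Uzoma 1/8

Neither parent survives and there are no descendants, so the estate passes to Ebele's siblings and their issue per stirpes.
The estate is divided into 4 equal shares of 1/4 among Obafemi, Chukwudi, Dayo, Chidinma.
Obafemi predeceased; the 1/4 allotted to Obafemi's branch passes to Obafemi's issue by representation.
Jide's line is the sole branch at this level, so the full 1/4 passes to Jide's issue by representation.
The 1/4 is divided into 4 equal shares of 1/16 among Folake, Gbenga, Bankole, Adaeze.
Folake is living and takes 1/16.
Gbenga is living and takes 1/16.
Bankole is living and takes 1/16.
Adaeze is living and takes 1/16.
Chukwudi predeceased; the 1/4 allotted to Chukwudi's branch passes to Chukwudi's issue by representation.
The 1/4 is divided into 2 equal shares of 1/8 among Uzoma, Kehinde.
Uzoma is living and takes 1/8.
Kehinde predeceased; the 1/8 allotted to Kehinde's branch passes to Kehinde's issue by representation.
The 1/8 is divided into 2 equal shares of 1/16 among Lanre, Ronke.
Lanre is living and takes 1/16.
Ronke is living and takes 1/16.
Dayo is living and takes 1/4.
Chidinma is living and takes 1/4.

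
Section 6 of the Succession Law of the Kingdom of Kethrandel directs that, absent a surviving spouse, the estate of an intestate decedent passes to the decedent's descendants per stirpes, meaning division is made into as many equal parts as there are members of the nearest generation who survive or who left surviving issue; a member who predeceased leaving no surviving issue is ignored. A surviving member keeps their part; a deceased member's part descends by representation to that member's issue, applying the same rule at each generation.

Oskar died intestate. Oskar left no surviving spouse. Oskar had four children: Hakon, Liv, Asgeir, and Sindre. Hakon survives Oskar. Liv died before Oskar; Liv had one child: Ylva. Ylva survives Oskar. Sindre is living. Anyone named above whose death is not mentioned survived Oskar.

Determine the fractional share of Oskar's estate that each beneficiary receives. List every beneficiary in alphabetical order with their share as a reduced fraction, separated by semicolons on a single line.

Asgeir 1/4; Hakon 1/4; Sindre 1/4; Ylva 1/4

There is no surviving spouse, so the entire estate passes to Oskar's descendants per stirpes.
The estate is divided into 4 equal shares of 1/4 among Hakon, Liv, Asgeir, Sindre.
Hakon is living and takes 1/4.
Liv predeceased; the 1/4 allotted to Liv's branch passes to Liv's issue by representation.
Ylva is the sole taker at this level and receives the full 1/4.
Asgeir is living and takes 1/4.
Sindre is living and takes 1/4.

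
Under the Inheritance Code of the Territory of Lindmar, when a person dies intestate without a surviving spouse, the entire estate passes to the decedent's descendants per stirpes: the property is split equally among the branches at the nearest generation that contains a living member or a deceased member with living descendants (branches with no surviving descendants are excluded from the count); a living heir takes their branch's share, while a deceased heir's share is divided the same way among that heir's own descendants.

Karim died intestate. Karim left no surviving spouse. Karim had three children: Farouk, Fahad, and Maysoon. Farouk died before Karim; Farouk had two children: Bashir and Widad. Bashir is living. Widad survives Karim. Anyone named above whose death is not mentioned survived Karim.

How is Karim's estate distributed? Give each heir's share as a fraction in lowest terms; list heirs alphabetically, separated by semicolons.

There is no surviving spouse, so the entire estate passes to Karim's descendants per stirpes.
The estate is divided into 3 equal shares of 1/3 among Farouk, Fahad, Maysoon.
Farouk predeceased; the 1/3 allotted to Farouk's branch passes to Farouk's issue by representation.
The 1/3 is divided into 2 equal shares of 1/6 among Bashir, Widad.
Bashir is living and takes 1/6.
Widad is living and takes 1/6.
Fahad is living and takes 1/3.
Maysoon is living and takes 1/3.

Bashir 1/6; Fahad 1/3; Maysoon 1/3; Widad 1/6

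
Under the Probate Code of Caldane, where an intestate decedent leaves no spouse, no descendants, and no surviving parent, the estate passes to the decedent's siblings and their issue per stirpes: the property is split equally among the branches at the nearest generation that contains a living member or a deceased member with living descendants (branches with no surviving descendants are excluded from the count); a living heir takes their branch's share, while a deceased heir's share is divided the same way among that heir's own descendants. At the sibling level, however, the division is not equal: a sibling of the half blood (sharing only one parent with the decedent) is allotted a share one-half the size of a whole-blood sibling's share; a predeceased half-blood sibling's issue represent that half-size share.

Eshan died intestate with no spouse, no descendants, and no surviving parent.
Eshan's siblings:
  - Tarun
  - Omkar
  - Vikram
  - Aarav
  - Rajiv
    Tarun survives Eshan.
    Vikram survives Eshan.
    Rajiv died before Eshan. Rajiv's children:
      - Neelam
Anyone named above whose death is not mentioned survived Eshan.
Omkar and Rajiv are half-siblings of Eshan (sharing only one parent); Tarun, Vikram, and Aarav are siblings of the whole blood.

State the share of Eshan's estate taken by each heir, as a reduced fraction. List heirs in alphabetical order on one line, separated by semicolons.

Aarav 1/4; Neelam 1/8; Omkar 1/8; Tarun 1/4; Vikram 1/4

No spouse, descendants, or parent survives, so the estate passes to Eshan's siblings per stirpes.
Half-blood siblings count for one-half the weight of whole-blood siblings at the initial division.
Dividing 1 in proportion to weights (total weight 4): Tarun (weight 1) → 1/4; Omkar (weight 1/2) → 1/8; Vikram (weight 1) → 1/4; Aarav (weight 1) → 1/4; Rajiv (weight 1/2) → 1/8.
Tarun is living and takes 1/4.
Omkar is living and takes 1/8.
Vikram is living and takes 1/4.
Aarav is living and takes 1/4.
Rajiv predeceased; the 1/8 allotted to Rajiv's branch passes to Rajiv's issue by representation.
Neelam is the sole taker at this level and receives the full 1/8.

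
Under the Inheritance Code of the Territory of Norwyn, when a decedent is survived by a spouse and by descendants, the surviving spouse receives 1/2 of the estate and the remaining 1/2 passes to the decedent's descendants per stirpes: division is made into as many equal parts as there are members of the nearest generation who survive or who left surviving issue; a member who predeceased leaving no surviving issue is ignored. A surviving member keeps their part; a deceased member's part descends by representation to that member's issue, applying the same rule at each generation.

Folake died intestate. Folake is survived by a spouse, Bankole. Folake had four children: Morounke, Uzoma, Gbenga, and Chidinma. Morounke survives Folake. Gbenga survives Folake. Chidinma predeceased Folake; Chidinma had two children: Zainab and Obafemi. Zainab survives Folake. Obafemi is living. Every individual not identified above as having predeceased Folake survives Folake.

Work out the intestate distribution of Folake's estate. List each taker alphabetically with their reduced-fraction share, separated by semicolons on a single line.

Bankole 1/2; Gbenga 1/8; Morounke 1/8; Obafemi 1/16; Uzoma 1/8; Zainab 1/16

Bankole, as surviving spouse, takes 1/2.
The remaining 1/2 passes to Folake's descendants per stirpes.
The 1/2 is divided into 4 equal shares of 1/8 among Morounke, Uzoma, Gbenga, Chidinma.
Morounke is living and takes 1/8.
Uzoma is living and takes 1/8.
Gbenga is living and takes 1/8.
Chidinma predeceased; the 1/8 allotted to Chidinma's branch passes to Chidinma's issue by representation.
The 1/8 is divided into 2 equal shares of 1/16 among Zainab, Obafemi.
Zainab is living and takes 1/16.
Obafemi is living and takes 1/16.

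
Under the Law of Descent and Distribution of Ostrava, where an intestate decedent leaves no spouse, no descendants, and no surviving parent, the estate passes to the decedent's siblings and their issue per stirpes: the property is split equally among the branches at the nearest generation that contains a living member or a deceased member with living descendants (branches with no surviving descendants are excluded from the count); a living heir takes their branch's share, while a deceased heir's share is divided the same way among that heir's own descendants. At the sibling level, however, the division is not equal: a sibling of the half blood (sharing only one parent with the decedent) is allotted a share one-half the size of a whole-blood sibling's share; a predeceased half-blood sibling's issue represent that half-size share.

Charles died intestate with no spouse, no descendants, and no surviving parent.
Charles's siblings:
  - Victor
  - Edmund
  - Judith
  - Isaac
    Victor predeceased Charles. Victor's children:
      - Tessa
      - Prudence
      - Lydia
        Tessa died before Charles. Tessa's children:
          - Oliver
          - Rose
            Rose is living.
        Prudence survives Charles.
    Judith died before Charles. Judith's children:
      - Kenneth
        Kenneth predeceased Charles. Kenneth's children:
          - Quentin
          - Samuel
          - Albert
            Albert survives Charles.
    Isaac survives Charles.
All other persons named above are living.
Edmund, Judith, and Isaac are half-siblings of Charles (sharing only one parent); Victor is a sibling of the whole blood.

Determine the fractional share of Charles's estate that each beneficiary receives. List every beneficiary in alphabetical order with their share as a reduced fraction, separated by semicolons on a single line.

Albert 1/15; Edmund 1/5; Isaac 1/5; Lydia 2/15; Oliver 1/15; Prudence 2/15; Quentin 1/15; Rose 1/15; Samuel 1/15

No spouse, descendants, or parent survives, so the estate passes to Charles's siblings per stirpes.
Half-blood siblings count for one-half the weight of whole-blood siblings at the initial division.
Dividing 1 in proportion to weights (total weight 5/2): Victor (weight 1) → 2/5; Edmund (weight 1/2) → 1/5; Judith (weight 1/2) → 1/5; Isaac (weight 1/2) → 1/5.
Victor predeceased; the 2/5 allotted to Victor's branch passes to Victor's issue by representation.
The 2/5 is divided into 3 equal shares of 2/15 among Tessa, Prudence, Lydia.
Tessa predeceased; the 2/15 allotted to Tessa's branch passes to Tessa's issue by representation.
The 2/15 is divided into 2 equal shares of 1/15 among Oliver, Rose.
Oliver is living and takes 1/15.
Rose is living and takes 1/15.
Prudence is living and takes 2/15.
Lydia is living and takes 2/15.
Edmund is living and takes 1/5.
Judith predeceased; the 1/5 allotted to Judith's branch passes to Judith's issue by representation.
Kenneth's line is the sole branch at this level, so the full 1/5 passes to Kenneth's issue by representation.
The 1/5 is divided into 3 equal shares of 1/15 among Quentin, Samuel, Albert.
Quentin is living and takes 1/15.
Samuel is living and takes 1/15.
Albert is living and takes 1/15.
Isaac is living and takes 1/5.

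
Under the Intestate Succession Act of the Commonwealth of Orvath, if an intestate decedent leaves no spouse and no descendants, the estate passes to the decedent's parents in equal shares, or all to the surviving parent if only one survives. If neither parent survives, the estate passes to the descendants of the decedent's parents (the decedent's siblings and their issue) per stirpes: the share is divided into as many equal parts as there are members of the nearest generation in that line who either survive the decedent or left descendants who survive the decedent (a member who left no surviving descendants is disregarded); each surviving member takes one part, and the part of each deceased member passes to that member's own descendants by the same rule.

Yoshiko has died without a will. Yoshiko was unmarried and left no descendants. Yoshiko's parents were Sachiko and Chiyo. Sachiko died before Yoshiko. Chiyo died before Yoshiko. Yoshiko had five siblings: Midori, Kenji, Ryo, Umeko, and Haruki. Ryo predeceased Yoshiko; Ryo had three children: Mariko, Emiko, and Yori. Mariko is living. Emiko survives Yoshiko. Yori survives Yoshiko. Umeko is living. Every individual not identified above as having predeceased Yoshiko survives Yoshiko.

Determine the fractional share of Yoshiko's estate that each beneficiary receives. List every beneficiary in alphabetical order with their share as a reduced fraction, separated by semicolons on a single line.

Emiko 1/15; Haruki 1/5; Kenji 1/5; Mariko 1/15; Midori 1/5; Umeko 1/5; Yori 1/15

Neither parent survives and there are no descendants, so the estate passes to Yoshiko's siblings and their issue per stirpes.
The estate is divided into 5 equal shares of 1/5 among Midori, Kenji, Ryo, Umeko, Haruki.
Midori is living and takes 1/5.
Kenji is living and takes 1/5.
Ryo predeceased; the 1/5 allotted to Ryo's branch passes to Ryo's issue by representation.
The 1/5 is divided into 3 equal shares of 1/15 among Mariko, Emiko, Yori.
Mariko is living and takes 1/15.
Emiko is living and takes 1/15.
Yori is living and takes 1/15.
Umeko is living and takes 1/5.
Haruki is living and takes 1/5.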